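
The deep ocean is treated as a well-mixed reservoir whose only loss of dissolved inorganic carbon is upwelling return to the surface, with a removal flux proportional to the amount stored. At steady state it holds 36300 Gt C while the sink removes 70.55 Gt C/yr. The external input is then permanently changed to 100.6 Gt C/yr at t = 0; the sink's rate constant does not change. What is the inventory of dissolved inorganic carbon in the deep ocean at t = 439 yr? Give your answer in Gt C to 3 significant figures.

45200 Gt C

τ = M₀/F₀ = 36300/70.55 = 514.5 yr; rate constant k = 1/τ.
New steady state M_∞ = F₁/k = F₁·τ = 100.6 × 514.5 = 51762 Gt C.
M(t) = M_∞ + (M₀ − M_∞)·e^(−t/τ); t/τ = 439/514.5 = 0.8532, so e^(−t/τ) = 0.4260.
M(t) = 51762 − 15460 × 0.4260 = 45174 Gt C.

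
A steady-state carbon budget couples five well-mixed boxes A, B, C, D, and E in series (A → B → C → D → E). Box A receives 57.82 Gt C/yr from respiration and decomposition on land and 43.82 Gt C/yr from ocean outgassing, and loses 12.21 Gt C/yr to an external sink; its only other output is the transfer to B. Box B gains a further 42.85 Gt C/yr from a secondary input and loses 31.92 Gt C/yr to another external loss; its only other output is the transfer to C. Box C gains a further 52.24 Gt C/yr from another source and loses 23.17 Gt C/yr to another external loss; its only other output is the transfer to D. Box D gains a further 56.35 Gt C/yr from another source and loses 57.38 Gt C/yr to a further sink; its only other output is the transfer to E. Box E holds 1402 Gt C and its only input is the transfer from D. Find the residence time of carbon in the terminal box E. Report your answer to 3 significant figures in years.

Box A: F(A→B) = (57.82 + 43.82) − 12.21 = 89.430 Gt C/yr.
Box B: F(B→C) = (89.430 + 42.85) − 31.92 = 100.36 Gt C/yr.
Box C: F(C→D) = (100.36 + 52.24) − 23.17 = 129.43 Gt C/yr.
Box D: F(D→E) = (129.43 + 56.35) − 57.38 = 128.40 Gt C/yr.
Box E throughput = its input = 128.40 Gt C/yr; τ = 1402 / 128.40 = 10.92 yr.

10.9 yr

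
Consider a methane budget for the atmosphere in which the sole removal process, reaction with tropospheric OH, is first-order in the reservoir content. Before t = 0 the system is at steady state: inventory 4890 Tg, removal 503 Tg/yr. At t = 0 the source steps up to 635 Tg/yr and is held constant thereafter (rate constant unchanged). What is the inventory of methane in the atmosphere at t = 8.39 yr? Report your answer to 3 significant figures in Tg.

Residence time τ = M₀/F₀ = 9.722 yr. The eventual steady state is M_∞ = M₀·(F₁/F₀) = 4890 × 635/503 = 6173.3 Tg.
The anomaly ΔM(t) = M(t) − M_∞ decays as ΔM₀·e^(−t/τ) with ΔM₀ = 4890 − 6173.3 = −1283 Tg.
At t = 8.39 yr, e^(−t/τ) = e^(−0.8630) = 0.4219, so ΔM = −541.4 Tg and M = 6173.3 − 541.4 = 5631.9 Tg.

5630 Tg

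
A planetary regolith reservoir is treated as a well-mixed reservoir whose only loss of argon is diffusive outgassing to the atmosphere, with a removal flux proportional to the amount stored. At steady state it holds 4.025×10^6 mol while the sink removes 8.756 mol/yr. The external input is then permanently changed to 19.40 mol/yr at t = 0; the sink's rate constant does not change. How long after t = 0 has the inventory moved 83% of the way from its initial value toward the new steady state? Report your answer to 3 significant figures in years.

τ = M₀/F₀ = 4.025×10^6/8.756 = 459700 yr.
The remaining gap fraction is e^(−t/τ); 83% covered ⇒ e^(−t/τ) = 0.170.
t = −τ ln(0.170) = 459700 × 1.772 = 814500 yr.

815000 yr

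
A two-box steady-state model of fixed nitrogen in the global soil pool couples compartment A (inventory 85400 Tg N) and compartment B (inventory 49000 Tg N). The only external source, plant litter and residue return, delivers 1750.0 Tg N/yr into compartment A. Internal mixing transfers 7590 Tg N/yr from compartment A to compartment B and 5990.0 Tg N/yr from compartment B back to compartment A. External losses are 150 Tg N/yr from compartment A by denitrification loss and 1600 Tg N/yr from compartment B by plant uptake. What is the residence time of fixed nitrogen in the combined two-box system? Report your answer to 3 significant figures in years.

Residence time in the combined system uses the total inventory and the total *external* removal — internal exchanges between the two boxes cancel.
M_total = 85400 + 49000 = 134400 Tg N.
ΣF_external_out = 150 + 1600 = 1750.0 Tg N/yr.
τ = M_total / ΣF_ext = 134400 / 1750.0 = 76.80 yr.

76.8 yr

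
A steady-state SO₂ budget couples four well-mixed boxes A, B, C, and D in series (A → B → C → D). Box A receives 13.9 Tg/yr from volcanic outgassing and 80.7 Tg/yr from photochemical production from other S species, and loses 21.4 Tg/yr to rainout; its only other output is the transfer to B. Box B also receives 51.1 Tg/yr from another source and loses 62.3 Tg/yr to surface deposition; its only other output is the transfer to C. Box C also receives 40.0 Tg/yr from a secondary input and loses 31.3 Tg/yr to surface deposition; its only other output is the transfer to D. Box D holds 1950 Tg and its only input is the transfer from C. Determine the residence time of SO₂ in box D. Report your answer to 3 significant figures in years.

27.6 yr

Box A: F(A→B) = (13.9 + 80.7) − 21.4 = 73.200 Tg/yr.
Box B: F(B→C) = (73.200 + 51.1) − 62.3 = 62.000 Tg/yr.
Box C: F(C→D) = (62.000 + 40.0) − 31.3 = 70.700 Tg/yr.
Box D throughput = its input = 70.700 Tg/yr; τ = 1950 / 70.700 = 27.58 yr.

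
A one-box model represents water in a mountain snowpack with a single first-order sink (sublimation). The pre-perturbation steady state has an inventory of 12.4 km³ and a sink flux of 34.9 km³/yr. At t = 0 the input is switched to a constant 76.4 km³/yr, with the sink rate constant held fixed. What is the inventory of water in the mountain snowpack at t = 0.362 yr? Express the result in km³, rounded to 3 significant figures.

21.8 km³

τ = M₀/F₀ = 12.4/34.9 = 0.3553 yr; rate constant k = 1/τ.
New steady state M_∞ = F₁/k = F₁·τ = 76.4 × 0.3553 = 27.145 km³.
M(t) = M_∞ + (M₀ − M_∞)·e^(−t/τ); t/τ = 0.362/0.3553 = 1.019, so e^(−t/τ) = 0.3610.
M(t) = 27.145 − 14.74 × 0.3610 = 21.822 km³.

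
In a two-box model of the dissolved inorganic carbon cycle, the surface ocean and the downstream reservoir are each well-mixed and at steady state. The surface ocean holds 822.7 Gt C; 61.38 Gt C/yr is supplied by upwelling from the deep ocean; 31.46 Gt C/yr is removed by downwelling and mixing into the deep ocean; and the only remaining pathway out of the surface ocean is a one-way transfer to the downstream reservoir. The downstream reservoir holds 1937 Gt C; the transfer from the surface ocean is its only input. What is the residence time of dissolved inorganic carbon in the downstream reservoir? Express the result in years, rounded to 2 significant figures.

65 yr

Balance the surface ocean: ΣF_in = 61.380 Gt C/yr.
Transfer to the downstream reservoir = ΣF_in − (31.46) = 29.920 Gt C/yr.
At steady state the output of the downstream reservoir equals its input, 29.920 Gt C/yr.
τ = M / F = 1937 / 29.920 = 64.74 yr.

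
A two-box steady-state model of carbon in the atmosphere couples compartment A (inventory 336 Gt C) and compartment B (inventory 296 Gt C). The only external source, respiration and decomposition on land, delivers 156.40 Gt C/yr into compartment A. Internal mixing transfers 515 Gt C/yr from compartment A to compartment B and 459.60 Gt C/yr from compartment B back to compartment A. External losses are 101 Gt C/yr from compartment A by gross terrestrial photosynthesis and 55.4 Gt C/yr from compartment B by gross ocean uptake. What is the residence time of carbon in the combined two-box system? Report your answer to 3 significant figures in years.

Residence time in the combined system uses the total inventory and the total *external* removal — internal exchanges between the two boxes cancel.
M_total = 336 + 296 = 632.00 Gt C.
ΣF_external_out = 101 + 55.4 = 156.40 Gt C/yr.
τ = M_total / ΣF_ext = 632.00 / 156.40 = 4.041 yr.

4.04 yr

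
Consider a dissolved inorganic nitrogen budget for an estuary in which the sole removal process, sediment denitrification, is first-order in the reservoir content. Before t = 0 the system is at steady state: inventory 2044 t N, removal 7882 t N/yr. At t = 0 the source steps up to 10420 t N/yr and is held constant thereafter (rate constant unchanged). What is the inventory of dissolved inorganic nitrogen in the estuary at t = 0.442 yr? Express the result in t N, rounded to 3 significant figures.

τ = M₀/F₀ = 2044/7882 = 0.2593 yr; rate constant k = 1/τ.
New steady state M_∞ = F₁/k = F₁·τ = 10420 × 0.2593 = 2702.2 t N.
M(t) = M_∞ + (M₀ − M_∞)·e^(−t/τ); t/τ = 0.442/0.2593 = 1.704, so e^(−t/τ) = 0.1819.
M(t) = 2702.2 − 658.2 × 0.1819 = 2582.5 t N.

2580 t N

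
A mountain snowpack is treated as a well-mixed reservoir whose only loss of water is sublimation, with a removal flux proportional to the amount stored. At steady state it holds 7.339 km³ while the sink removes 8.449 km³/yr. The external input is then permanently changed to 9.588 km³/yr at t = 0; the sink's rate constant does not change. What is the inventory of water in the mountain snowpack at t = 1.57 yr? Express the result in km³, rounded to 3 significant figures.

8.17 km³

τ = M₀/F₀ = 7.339/8.449 = 0.8686 yr; rate constant k = 1/τ.
New steady state M_∞ = F₁/k = F₁·τ = 9.588 × 0.8686 = 8.3284 km³.
M(t) = M_∞ + (M₀ − M_∞)·e^(−t/τ); t/τ = 1.57/0.8686 = 1.807, so e^(−t/τ) = 0.1641.
M(t) = 8.3284 − 0.9894 × 0.1641 = 8.1660 km³.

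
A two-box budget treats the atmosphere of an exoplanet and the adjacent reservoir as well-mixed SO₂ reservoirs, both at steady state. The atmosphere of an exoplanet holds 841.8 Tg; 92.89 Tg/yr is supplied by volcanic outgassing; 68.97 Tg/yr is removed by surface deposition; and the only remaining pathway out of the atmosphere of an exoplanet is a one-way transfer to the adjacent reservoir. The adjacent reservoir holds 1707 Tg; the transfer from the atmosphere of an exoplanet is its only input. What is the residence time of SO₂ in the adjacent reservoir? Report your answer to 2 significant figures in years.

Balance the atmosphere of an exoplanet: ΣF_in = 92.890 Tg/yr.
Transfer to the adjacent reservoir = ΣF_in − (68.97) = 23.920 Tg/yr.
At steady state the output of the adjacent reservoir equals its input, 23.920 Tg/yr.
τ = M / F = 1707 / 23.920 = 71.36 yr.

71 yr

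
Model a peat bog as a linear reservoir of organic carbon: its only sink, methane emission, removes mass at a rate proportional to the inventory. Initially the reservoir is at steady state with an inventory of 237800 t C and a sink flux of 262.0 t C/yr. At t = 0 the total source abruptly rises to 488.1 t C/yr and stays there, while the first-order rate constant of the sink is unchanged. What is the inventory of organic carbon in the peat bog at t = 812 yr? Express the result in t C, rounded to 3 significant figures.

359000 t C

The sink rate constant is k = F₀/M₀ = 262.0/237800 = 0.001102 yr⁻¹.
Solving dM/dt = F₁ − kM with M(0) = M₀ gives M(t) = F₁/k + (M₀ − F₁/k)·e^(−kt).
F₁/k = 488.1/0.001102 = 443020 t C; kt = 0.001102 × 812 = 0.8946, e^(−kt) = 0.4088.
M(812) = 443020 + (237800 − 443020) × 0.4088 = 443020 − 83880 = 359130 t C.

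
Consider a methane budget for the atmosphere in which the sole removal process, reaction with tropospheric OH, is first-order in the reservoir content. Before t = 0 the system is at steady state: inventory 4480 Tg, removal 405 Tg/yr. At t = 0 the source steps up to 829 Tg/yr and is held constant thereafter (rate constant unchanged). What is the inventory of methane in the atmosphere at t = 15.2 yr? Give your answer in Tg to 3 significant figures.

Residence time τ = M₀/F₀ = 11.06 yr. The eventual steady state is M_∞ = M₀·(F₁/F₀) = 4480 × 829/405 = 9170.2 Tg.
The anomaly ΔM(t) = M(t) − M_∞ decays as ΔM₀·e^(−t/τ) with ΔM₀ = 4480 − 9170.2 = −4690 Tg.
At t = 15.2 yr, e^(−t/τ) = e^(−1.374) = 0.2531, so ΔM = −1187 Tg and M = 9170.2 − 1187 = 7983.3 Tg.

7980 Tg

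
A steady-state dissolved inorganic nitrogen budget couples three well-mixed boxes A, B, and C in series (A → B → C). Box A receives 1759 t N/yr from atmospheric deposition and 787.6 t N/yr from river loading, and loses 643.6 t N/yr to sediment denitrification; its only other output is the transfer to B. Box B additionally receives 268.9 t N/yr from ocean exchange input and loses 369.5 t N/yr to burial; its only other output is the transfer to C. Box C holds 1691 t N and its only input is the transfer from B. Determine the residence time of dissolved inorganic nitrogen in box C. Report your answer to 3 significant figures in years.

0.938 yr

Box A: F(A→B) = (1759 + 787.6) − 643.6 = 1903.0 t N/yr.
Box B: F(B→C) = (1903.0 + 268.9) − 369.5 = 1802.4 t N/yr.
Box C throughput = its input = 1802.4 t N/yr; τ = 1691 / 1802.4 = 0.9382 yr.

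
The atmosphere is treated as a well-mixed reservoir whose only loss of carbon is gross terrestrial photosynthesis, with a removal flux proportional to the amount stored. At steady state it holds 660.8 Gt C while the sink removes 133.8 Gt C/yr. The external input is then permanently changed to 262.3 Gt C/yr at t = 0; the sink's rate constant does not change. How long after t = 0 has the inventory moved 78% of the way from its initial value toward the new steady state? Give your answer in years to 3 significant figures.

τ = M₀/F₀ = 660.8/133.8 = 4.939 yr.
The remaining gap fraction is e^(−t/τ); 78% covered ⇒ e^(−t/τ) = 0.220.
t = −τ ln(0.220) = 4.939 × 1.514 = 7.478 yr.

7.48 yr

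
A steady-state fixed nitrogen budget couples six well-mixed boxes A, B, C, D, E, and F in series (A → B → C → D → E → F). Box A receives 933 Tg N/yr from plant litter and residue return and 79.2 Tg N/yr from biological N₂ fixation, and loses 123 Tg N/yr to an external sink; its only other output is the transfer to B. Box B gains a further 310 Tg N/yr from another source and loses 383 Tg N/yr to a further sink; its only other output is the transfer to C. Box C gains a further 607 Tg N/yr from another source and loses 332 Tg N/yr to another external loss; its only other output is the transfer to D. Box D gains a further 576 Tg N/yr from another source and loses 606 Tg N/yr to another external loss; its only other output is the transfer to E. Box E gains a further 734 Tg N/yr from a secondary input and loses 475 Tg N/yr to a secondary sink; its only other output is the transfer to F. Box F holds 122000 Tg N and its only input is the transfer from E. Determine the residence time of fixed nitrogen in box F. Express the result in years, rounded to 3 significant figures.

Box A: F(A→B) = (933 + 79.2) − 123 = 889.20 Tg N/yr.
Box B: F(B→C) = (889.20 + 310) − 383 = 816.20 Tg N/yr.
Box C: F(C→D) = (816.20 + 607) − 332 = 1091.2 Tg N/yr.
Box D: F(D→E) = (1091.2 + 576) − 606 = 1061.2 Tg N/yr.
Box E: F(E→F) = (1061.2 + 734) − 475 = 1320.2 Tg N/yr.
Box F throughput = its input = 1320.2 Tg N/yr; τ = 122000 / 1320.2 = 92.41 yr.

92.4 yr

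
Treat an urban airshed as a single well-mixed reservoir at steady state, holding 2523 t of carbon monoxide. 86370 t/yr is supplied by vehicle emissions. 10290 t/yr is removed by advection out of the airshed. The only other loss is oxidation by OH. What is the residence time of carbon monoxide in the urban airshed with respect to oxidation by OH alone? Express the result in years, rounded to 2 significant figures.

At steady state ΣF_in = ΣF_out.
ΣF_in = 86370 t/yr.
Oxidation by OH flux = ΣF_in − (10290) = 86370 − 10290 = 76080 t/yr.
τ = M / F = 2523 / 76080 = 0.03316 yr.

0.033 yr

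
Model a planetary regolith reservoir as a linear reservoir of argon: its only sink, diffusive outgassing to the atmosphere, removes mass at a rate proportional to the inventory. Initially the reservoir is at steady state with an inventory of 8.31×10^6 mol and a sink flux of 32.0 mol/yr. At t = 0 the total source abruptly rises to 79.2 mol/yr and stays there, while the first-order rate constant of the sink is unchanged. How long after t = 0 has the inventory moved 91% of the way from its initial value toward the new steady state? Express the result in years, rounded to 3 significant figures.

625000 yr

τ = M₀/F₀ = 8.31×10^6/32.0 = 259700 yr.
The remaining gap fraction is e^(−t/τ); 91% covered ⇒ e^(−t/τ) = 0.0900.
t = −τ ln(0.0900) = 259700 × 2.408 = 625300 yr.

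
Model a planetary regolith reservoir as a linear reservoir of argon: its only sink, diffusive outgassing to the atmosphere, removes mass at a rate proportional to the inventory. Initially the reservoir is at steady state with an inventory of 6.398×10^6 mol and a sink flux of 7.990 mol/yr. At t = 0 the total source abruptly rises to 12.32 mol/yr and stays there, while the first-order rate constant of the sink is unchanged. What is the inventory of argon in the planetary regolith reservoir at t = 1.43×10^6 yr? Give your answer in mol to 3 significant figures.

9.28×10^6 mol

τ = M₀/F₀ = 6.398×10^6/7.990 = 800800 yr; rate constant k = 1/τ.
New steady state M_∞ = F₁/k = F₁·τ = 12.32 × 800800 = 9.8653×10^6 mol.
M(t) = M_∞ + (M₀ − M_∞)·e^(−t/τ); t/τ = 1.43×10^6/800800 = 1.786, so e^(−t/τ) = 0.1677.
M(t) = 9.8653×10^6 − 3.467×10^6 × 0.1677 = 9.2839×10^6 mol.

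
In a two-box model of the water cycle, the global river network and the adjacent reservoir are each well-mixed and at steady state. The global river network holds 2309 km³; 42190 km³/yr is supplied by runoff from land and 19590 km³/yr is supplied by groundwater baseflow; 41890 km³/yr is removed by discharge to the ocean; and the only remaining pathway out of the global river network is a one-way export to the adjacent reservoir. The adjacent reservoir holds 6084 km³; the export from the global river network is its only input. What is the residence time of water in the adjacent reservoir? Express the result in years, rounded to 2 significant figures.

Balance the global river network: ΣF_in = 42190 + 19590 = 61780 km³/yr.
Export to the adjacent reservoir = ΣF_in − (41890) = 19890 km³/yr.
At steady state the output of the adjacent reservoir equals its input, 19890 km³/yr.
τ = M / F = 6084 / 19890 = 0.3059 yr.

0.31 yr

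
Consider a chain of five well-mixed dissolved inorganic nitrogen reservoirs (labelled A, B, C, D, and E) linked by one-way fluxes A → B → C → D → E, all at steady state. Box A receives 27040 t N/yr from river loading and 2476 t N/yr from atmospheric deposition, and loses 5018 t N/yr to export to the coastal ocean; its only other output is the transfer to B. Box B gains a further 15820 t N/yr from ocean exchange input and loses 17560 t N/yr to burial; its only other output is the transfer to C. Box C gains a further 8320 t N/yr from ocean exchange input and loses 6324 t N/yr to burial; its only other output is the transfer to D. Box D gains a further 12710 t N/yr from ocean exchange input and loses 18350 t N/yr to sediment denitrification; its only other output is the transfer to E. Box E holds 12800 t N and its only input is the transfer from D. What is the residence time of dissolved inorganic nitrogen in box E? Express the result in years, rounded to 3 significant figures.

Box A: F(A→B) = (27040 + 2476) − 5018 = 24498 t N/yr.
Box B: F(B→C) = (24498 + 15820) − 17560 = 22758 t N/yr.
Box C: F(C→D) = (22758 + 8320) − 6324 = 24754 t N/yr.
Box D: F(D→E) = (24754 + 12710) − 18350 = 19114 t N/yr.
Box E throughput = its input = 19114 t N/yr; τ = 12800 / 19114 = 0.6697 yr.

0.670 yr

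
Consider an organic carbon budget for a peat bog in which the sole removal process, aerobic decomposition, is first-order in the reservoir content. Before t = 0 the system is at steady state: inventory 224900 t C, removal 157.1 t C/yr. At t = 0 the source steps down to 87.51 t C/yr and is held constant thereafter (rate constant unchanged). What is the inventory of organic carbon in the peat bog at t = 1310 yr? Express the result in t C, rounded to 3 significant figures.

165000 t C

Residence time τ = M₀/F₀ = 1432 yr. The eventual steady state is M_∞ = M₀·(F₁/F₀) = 224900 × 87.51/157.1 = 125280 t C.
The anomaly ΔM(t) = M(t) − M_∞ decays as ΔM₀·e^(−t/τ) with ΔM₀ = 224900 − 125280 = 99620 t C.
At t = 1310 yr, e^(−t/τ) = e^(−0.9151) = 0.4005, so ΔM = 39900 t C and M = 125280 + 39900 = 165170 t C.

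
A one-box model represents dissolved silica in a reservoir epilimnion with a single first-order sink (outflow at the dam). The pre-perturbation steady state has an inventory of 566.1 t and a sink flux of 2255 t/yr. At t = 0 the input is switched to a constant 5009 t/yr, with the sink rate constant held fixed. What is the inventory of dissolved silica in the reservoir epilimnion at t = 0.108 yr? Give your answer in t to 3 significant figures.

808 t

The sink rate constant is k = F₀/M₀ = 2255/566.1 = 3.983 yr⁻¹.
Solving dM/dt = F₁ − kM with M(0) = M₀ gives M(t) = F₁/k + (M₀ − F₁/k)·e^(−kt).
F₁/k = 5009/3.983 = 1257.5 t; kt = 3.983 × 0.108 = 0.4302, e^(−kt) = 0.6504.
M(0.108) = 1257.5 + (566.1 − 1257.5) × 0.6504 = 1257.5 − 449.6 = 807.82 t.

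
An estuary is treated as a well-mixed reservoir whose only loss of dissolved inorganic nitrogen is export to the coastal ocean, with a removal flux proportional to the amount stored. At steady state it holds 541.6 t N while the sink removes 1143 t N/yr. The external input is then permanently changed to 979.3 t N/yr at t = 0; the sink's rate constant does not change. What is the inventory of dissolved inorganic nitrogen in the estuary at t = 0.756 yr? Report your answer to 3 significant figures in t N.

480 t N

Residence time τ = M₀/F₀ = 0.4738 yr. The eventual steady state is M_∞ = M₀·(F₁/F₀) = 541.6 × 979.3/1143 = 464.03 t N.
The anomaly ΔM(t) = M(t) − M_∞ decays as ΔM₀·e^(−t/τ) with ΔM₀ = 541.6 − 464.03 = 77.57 t N.
At t = 0.756 yr, e^(−t/τ) = e^(−1.595) = 0.2028, so ΔM = 15.73 t N and M = 464.03 + 15.73 = 479.76 t N.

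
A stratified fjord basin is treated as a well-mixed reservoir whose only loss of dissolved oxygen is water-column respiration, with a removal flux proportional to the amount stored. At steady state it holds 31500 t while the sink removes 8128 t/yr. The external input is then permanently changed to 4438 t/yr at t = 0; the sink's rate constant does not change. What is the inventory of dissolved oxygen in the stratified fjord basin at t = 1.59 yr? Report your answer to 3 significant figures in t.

Residence time τ = M₀/F₀ = 3.875 yr. The eventual steady state is M_∞ = M₀·(F₁/F₀) = 31500 × 4438/8128 = 17199 t.
The anomaly ΔM(t) = M(t) − M_∞ decays as ΔM₀·e^(−t/τ) with ΔM₀ = 31500 − 17199 = 14300 t.
At t = 1.59 yr, e^(−t/τ) = e^(−0.4103) = 0.6635, so ΔM = 9488 t and M = 17199 + 9488 = 26687 t.

26700 t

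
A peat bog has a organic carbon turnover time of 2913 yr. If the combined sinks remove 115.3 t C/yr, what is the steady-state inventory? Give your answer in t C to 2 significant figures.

340000 t C

τ = M/F ⇒ M = τ × F = 2913 × 115.3 = 335900 t C.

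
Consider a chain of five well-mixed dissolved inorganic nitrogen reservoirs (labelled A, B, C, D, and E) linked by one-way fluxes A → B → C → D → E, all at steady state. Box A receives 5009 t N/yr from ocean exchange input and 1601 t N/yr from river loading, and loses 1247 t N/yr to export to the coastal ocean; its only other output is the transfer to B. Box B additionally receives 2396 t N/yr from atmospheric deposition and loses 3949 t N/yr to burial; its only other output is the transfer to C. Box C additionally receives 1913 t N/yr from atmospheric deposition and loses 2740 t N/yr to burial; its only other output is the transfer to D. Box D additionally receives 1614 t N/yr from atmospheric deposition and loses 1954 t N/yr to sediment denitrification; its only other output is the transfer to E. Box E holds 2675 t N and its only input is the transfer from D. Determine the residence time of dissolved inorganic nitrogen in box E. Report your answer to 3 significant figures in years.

1.01 yr

Box A: F(A→B) = (5009 + 1601) − 1247 = 5363.0 t N/yr.
Box B: F(B→C) = (5363.0 + 2396) − 3949 = 3810.0 t N/yr.
Box C: F(C→D) = (3810.0 + 1913) − 2740 = 2983.0 t N/yr.
Box D: F(D→E) = (2983.0 + 1614) − 1954 = 2643.0 t N/yr.
Box E throughput = its input = 2643.0 t N/yr; τ = 2675 / 2643.0 = 1.012 yr.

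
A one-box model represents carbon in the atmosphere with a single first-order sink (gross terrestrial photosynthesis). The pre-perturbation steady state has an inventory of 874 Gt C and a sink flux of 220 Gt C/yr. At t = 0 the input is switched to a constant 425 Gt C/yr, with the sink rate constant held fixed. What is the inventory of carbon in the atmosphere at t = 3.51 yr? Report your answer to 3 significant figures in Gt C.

The sink rate constant is k = F₀/M₀ = 220/874 = 0.2517 yr⁻¹.
Solving dM/dt = F₁ − kM with M(0) = M₀ gives M(t) = F₁/k + (M₀ − F₁/k)·e^(−kt).
F₁/k = 425/0.2517 = 1688.4 Gt C; kt = 0.2517 × 3.51 = 0.8835, e^(−kt) = 0.4133.
M(3.51) = 1688.4 + (874 − 1688.4) × 0.4133 = 1688.4 − 336.6 = 1351.8 Gt C.

1350 Gt C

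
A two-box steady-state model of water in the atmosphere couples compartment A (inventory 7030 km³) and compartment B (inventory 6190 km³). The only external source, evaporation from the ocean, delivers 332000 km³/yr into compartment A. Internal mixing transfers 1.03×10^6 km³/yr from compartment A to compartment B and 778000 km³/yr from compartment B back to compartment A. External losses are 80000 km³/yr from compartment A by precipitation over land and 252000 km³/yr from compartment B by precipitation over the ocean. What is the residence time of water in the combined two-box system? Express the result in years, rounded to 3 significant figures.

0.0398 yr

For the system as a whole, the A↔B exchange is internal and contributes nothing to the throughput; only the external sinks remove mass.
M_total = 7030 + 6190 = 13220 km³.
ΣF_external_out = 80000 + 252000 = 332000 km³/yr.
τ = M_total / ΣF_ext = 13220 / 332000 = 0.03982 yr.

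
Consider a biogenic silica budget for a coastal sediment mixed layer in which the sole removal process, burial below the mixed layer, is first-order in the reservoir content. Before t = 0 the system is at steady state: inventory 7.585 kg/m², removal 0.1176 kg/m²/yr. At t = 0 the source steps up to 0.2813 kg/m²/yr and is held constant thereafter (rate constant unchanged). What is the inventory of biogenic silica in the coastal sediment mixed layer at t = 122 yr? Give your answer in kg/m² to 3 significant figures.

The sink rate constant is k = F₀/M₀ = 0.1176/7.585 = 0.01550 yr⁻¹.
Solving dM/dt = F₁ − kM with M(0) = M₀ gives M(t) = F₁/k + (M₀ − F₁/k)·e^(−kt).
F₁/k = 0.2813/0.01550 = 18.143 kg/m²; kt = 0.01550 × 122 = 1.892, e^(−kt) = 0.1508.
M(122) = 18.143 + (7.585 − 18.143) × 0.1508 = 18.143 − 1.593 = 16.551 kg/m².

16.6 kg/m²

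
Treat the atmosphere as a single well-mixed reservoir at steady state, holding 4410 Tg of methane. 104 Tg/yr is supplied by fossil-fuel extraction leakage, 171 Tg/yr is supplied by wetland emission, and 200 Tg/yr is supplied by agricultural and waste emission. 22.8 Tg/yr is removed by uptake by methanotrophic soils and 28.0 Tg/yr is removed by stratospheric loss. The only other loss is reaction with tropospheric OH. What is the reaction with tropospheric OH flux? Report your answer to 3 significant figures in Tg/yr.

424 Tg/yr

At steady state ΣF_in = ΣF_out.
ΣF_in = 104 + 171 + 200 = 475.00 Tg/yr.
Reaction with tropospheric OH flux = ΣF_in − (22.8 + 28.0) = 475.00 − 50.80 = 424.2 Tg/yr.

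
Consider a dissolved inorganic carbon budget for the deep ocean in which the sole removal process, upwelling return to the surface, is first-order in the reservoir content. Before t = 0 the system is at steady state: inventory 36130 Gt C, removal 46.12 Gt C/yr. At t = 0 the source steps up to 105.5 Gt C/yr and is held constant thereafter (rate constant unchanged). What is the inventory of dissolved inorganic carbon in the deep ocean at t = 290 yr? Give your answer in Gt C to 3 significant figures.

50500 Gt C

The sink rate constant is k = F₀/M₀ = 46.12/36130 = 0.001277 yr⁻¹.
Solving dM/dt = F₁ − kM with M(0) = M₀ gives M(t) = F₁/k + (M₀ − F₁/k)·e^(−kt).
F₁/k = 105.5/0.001277 = 82648 Gt C; kt = 0.001277 × 290 = 0.3702, e^(−kt) = 0.6906.
M(290) = 82648 + (36130 − 82648) × 0.6906 = 82648 − 32130 = 50522 Gt C.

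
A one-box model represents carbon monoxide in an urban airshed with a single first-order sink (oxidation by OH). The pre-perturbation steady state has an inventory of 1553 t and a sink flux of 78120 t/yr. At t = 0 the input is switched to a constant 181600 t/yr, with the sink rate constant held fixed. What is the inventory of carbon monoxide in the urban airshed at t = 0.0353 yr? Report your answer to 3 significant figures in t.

τ = M₀/F₀ = 1553/78120 = 0.01988 yr; rate constant k = 1/τ.
New steady state M_∞ = F₁/k = F₁·τ = 181600 × 0.01988 = 3610.1 t.
M(t) = M_∞ + (M₀ − M_∞)·e^(−t/τ); t/τ = 0.0353/0.01988 = 1.776, so e^(−t/τ) = 0.1694.
M(t) = 3610.1 − 2057 × 0.1694 = 3261.7 t.

3260 t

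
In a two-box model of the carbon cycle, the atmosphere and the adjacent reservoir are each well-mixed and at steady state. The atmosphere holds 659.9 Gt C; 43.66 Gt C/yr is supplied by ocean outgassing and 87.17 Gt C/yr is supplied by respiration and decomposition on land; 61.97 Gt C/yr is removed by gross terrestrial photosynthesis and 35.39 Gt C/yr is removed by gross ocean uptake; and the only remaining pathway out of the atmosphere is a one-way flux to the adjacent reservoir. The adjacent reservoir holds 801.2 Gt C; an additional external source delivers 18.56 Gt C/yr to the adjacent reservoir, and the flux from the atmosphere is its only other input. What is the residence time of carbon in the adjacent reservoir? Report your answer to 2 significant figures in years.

Balance the atmosphere: ΣF_in = 43.66 + 87.17 = 130.83 Gt C/yr.
Flux to the adjacent reservoir = ΣF_in − (61.97 + 35.39) = 33.470 Gt C/yr.
Total input to the adjacent reservoir = 33.470 + 18.56 = 52.030 Gt C/yr; at steady state this equals its total output.
τ = M / F = 801.2 / 52.030 = 15.40 yr.

15 yr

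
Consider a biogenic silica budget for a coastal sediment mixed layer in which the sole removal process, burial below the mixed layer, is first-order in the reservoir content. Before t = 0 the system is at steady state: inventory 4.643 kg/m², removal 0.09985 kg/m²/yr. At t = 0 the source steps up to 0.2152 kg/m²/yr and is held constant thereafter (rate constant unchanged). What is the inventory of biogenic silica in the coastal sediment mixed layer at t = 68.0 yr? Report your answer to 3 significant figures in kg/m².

8.76 kg/m²

The sink rate constant is k = F₀/M₀ = 0.09985/4.643 = 0.02151 yr⁻¹.
Solving dM/dt = F₁ − kM with M(0) = M₀ gives M(t) = F₁/k + (M₀ − F₁/k)·e^(−kt).
F₁/k = 0.2152/0.02151 = 10.007 kg/m²; kt = 0.02151 × 68.0 = 1.462, e^(−kt) = 0.2317.
M(68.0) = 10.007 + (4.643 − 10.007) × 0.2317 = 10.007 − 1.243 = 8.7640 kg/m².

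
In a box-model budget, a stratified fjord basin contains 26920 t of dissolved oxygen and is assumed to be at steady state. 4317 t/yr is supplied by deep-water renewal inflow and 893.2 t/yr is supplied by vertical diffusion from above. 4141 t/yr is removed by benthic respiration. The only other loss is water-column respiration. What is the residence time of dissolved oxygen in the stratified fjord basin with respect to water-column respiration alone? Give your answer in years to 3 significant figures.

25.2 yr

At steady state ΣF_in = ΣF_out.
ΣF_in = 4317 + 893.2 = 5210.2 t/yr.
Water-column respiration flux = ΣF_in − (4141) = 5210.2 − 4141 = 1069 t/yr.
τ = M / F = 26920 / 1069 = 25.18 yr.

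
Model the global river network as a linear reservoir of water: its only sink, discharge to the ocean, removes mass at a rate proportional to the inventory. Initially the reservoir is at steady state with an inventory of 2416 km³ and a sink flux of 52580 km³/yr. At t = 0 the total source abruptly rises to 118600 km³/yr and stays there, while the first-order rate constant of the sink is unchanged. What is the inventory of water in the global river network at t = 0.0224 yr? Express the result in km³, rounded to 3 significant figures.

3590 km³

Residence time τ = M₀/F₀ = 0.04595 yr. The eventual steady state is M_∞ = M₀·(F₁/F₀) = 2416 × 118600/52580 = 5449.6 km³.
The anomaly ΔM(t) = M(t) − M_∞ decays as ΔM₀·e^(−t/τ) with ΔM₀ = 2416 − 5449.6 = −3034 km³.
At t = 0.0224 yr, e^(−t/τ) = e^(−0.4875) = 0.6142, so ΔM = −1863 km³ and M = 5449.6 − 1863 = 3586.5 km³.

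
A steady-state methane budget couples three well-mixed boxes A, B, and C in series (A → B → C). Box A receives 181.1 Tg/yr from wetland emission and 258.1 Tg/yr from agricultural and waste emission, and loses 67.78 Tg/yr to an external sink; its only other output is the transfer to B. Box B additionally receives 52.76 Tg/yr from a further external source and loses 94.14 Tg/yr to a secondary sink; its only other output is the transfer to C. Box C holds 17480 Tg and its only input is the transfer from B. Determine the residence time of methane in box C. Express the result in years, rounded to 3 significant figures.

Box A: F(A→B) = (181.1 + 258.1) − 67.78 = 371.42 Tg/yr.
Box B: F(B→C) = (371.42 + 52.76) − 94.14 = 330.04 Tg/yr.
Box C throughput = its input = 330.04 Tg/yr; τ = 17480 / 330.04 = 52.96 yr.

53.0 yr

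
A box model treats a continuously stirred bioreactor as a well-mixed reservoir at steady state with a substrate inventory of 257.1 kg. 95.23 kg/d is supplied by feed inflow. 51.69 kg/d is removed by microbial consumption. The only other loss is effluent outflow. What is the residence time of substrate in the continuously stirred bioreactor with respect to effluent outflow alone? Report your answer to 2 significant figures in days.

At steady state ΣF_in = ΣF_out.
ΣF_in = 95.230 kg/d.
Effluent outflow flux = ΣF_in − (51.69) = 95.230 − 51.69 = 43.54 kg/d.
τ = M / F = 257.1 / 43.54 = 5.905 d.

5.9 d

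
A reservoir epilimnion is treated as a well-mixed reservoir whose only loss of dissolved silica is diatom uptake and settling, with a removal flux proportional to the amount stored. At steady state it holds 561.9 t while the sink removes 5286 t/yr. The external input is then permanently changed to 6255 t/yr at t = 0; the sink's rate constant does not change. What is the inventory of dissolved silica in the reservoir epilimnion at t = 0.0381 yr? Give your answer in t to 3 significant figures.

593 t

τ = M₀/F₀ = 561.9/5286 = 0.1063 yr; rate constant k = 1/τ.
New steady state M_∞ = F₁/k = F₁·τ = 6255 × 0.1063 = 664.90 t.
M(t) = M_∞ + (M₀ − M_∞)·e^(−t/τ); t/τ = 0.0381/0.1063 = 0.3584, so e^(−t/τ) = 0.6988.
M(t) = 664.90 − 103.0 × 0.6988 = 592.93 t.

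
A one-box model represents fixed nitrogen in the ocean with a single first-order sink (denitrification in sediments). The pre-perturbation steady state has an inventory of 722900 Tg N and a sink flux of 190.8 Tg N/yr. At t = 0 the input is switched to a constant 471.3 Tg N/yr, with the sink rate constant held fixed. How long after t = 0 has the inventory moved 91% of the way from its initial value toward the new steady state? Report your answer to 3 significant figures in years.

τ = M₀/F₀ = 722900/190.8 = 3789 yr.
The remaining gap fraction is e^(−t/τ); 91% covered ⇒ e^(−t/τ) = 0.0900.
t = −τ ln(0.0900) = 3789 × 2.408 = 9123 yr.

9120 yr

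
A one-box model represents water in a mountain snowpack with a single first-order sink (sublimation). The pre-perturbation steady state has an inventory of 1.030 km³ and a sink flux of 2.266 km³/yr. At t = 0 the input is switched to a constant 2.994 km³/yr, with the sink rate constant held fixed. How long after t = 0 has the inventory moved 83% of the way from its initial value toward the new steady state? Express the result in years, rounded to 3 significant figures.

0.805 yr

τ = M₀/F₀ = 1.030/2.266 = 0.4545 yr.
The remaining gap fraction is e^(−t/τ); 83% covered ⇒ e^(−t/τ) = 0.170.
t = −τ ln(0.170) = 0.4545 × 1.772 = 0.8054 yr.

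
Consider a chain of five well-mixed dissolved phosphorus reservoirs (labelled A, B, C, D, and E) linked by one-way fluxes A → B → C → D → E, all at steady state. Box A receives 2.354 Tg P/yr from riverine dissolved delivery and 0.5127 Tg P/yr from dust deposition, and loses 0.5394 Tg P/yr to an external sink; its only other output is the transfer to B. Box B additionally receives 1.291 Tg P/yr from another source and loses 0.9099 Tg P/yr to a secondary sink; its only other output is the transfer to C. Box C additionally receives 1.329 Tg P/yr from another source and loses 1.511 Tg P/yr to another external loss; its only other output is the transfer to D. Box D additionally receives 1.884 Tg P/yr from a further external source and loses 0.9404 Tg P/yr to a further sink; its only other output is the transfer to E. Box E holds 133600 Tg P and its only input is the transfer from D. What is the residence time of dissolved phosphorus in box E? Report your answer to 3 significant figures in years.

38500 yr

Box A: F(A→B) = (2.354 + 0.5127) − 0.5394 = 2.3273 Tg P/yr.
Box B: F(B→C) = (2.3273 + 1.291) − 0.9099 = 2.7084 Tg P/yr.
Box C: F(C→D) = (2.7084 + 1.329) − 1.511 = 2.5264 Tg P/yr.
Box D: F(D→E) = (2.5264 + 1.884) − 0.9404 = 3.4700 Tg P/yr.
Box E throughput = its input = 3.4700 Tg P/yr; τ = 133600 / 3.4700 = 38500 yr.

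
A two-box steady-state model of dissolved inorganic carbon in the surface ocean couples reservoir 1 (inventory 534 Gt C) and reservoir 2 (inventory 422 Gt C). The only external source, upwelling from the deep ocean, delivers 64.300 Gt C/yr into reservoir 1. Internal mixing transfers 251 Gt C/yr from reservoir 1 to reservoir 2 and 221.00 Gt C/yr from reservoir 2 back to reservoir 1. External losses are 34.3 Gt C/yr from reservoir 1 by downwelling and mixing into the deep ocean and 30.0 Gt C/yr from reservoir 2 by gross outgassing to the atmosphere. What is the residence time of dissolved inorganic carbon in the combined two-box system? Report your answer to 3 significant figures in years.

14.9 yr

Treat the two boxes together as one reservoir: the mixing fluxes between them are internal recycling, so τ = ΣM / Σ(external losses).
M_total = 534 + 422 = 956.00 Gt C.
ΣF_external_out = 34.3 + 30.0 = 64.300 Gt C/yr.
τ = M_total / ΣF_ext = 956.00 / 64.300 = 14.87 yr.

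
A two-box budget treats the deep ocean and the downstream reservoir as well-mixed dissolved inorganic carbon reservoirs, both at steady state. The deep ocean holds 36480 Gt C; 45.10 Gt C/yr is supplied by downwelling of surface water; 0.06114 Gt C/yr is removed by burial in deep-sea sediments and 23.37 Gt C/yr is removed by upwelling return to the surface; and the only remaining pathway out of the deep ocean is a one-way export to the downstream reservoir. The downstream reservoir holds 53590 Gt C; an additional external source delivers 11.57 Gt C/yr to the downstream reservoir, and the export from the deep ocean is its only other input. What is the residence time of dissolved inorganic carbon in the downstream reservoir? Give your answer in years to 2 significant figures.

Balance the deep ocean: ΣF_in = 45.100 Gt C/yr.
Export to the downstream reservoir = ΣF_in − (0.06114 + 23.37) = 21.669 Gt C/yr.
Total input to the downstream reservoir = 21.669 + 11.57 = 33.239 Gt C/yr; at steady state this equals its total output.
τ = M / F = 53590 / 33.239 = 1612 yr.

1600 yr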